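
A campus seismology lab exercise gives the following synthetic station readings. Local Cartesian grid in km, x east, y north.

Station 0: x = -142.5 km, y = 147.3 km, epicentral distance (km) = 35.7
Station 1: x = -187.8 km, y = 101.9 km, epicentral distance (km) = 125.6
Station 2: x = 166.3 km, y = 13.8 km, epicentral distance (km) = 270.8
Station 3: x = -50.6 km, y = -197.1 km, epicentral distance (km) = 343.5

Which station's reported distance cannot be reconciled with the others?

Station 0

Solve using three stations at a time. Using Station 1, Station 2, Station 3 (subtract circle equations pairwise → linear system) gives (x, y) ≈ (-70.1, 145.8).
Distances from that point to each station vs reported:
  Station 0: calculated 72.4 vs reported 35.7 → residual 36.7 km
  Station 1: calculated 125.6 vs reported 125.6 → residual 0.0 km
  Station 2: calculated 270.8 vs reported 270.8 → residual 0.0 km
  Station 3: calculated 343.5 vs reported 343.5 → residual 0.0 km
Station 1, Station 2, Station 3 are mutually consistent (residuals ≈ 0); Station 0 is off by 36.7 km.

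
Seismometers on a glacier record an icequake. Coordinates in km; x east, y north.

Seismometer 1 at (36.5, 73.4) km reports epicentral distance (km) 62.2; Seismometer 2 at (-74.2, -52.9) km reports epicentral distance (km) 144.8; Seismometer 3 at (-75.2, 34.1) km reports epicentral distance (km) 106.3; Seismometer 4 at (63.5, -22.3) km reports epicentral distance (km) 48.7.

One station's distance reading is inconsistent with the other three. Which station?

Seismometer 2

Solve using three stations at a time. Using Seismometer 1, Seismometer 3, Seismometer 4 (subtract circle equations pairwise → linear system) gives (x, y) ≈ (28.7, 11.7).
Distances from that point to each station vs reported:
  Seismometer 1: calculated 62.2 vs reported 62.2 → residual 0.0 km
  Seismometer 2: calculated 121.5 vs reported 144.8 → residual 23.3 km
  Seismometer 3: calculated 106.3 vs reported 106.3 → residual 0.0 km
  Seismometer 4: calculated 48.7 vs reported 48.7 → residual 0.0 km
Seismometer 1, Seismometer 3, Seismometer 4 are mutually consistent (residuals ≈ 0); Seismometer 2 is off by 23.3 km.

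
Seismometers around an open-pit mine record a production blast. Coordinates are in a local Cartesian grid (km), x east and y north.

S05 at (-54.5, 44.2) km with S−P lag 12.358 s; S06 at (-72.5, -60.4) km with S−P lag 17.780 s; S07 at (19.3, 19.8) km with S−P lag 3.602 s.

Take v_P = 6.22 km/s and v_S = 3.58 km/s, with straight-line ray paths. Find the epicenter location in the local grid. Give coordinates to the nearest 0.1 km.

Distance from S−P lag: d = Δt · v_P v_S / (v_P − v_S) = Δt · (6.22·3.58)/(6.22−3.58) ≈ 8.4347·Δt.
So d_S05 = 104.24, d_S06 = 149.97, d_S07 = 30.38 km.
Circle about each station: (x + 54.5)² + (y − 44.2)² = 104.24²; (x + 72.5)² + (y + 60.4)² = 149.97²; (x − 19.3)² + (y − 19.8)² = 30.38².
Subtracting pairs of circle equations eliminates x²+y² and gives linear equations (the radical axes):
-36.0 x − 209.2 y = -7644.50
147.6 x − 48.8 y = 5783.67
Solving the 2×2 system: x ≈ 48.5, y ≈ 28.2 km.

x ≈ 48.5 km, y ≈ 28.2 km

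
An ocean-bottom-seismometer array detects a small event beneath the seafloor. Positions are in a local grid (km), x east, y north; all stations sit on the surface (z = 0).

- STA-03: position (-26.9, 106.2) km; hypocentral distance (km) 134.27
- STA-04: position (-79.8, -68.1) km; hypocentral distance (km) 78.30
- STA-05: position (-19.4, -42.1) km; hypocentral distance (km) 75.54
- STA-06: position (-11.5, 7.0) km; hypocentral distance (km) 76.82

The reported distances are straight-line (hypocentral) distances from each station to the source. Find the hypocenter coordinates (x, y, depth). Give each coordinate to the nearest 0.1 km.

Each station gives a sphere (x−x_i)² + (y−y_i)² + z² = d_i² (stations at z=0).
Subtracting the STA-03 sphere from STA-04 and STA-05: z² cancels, leaving linear equations in x and y:
-105.8 x − 348.6 y = 10901.14
15.0 x − 296.6 y = 2468.86
Solving: x ≈ -64.810, y ≈ -11.602 km (keep extra digits for the depth step; rounded: -64.8, -11.6).
Then from the STA-03 sphere: z² = 134.27² − (x + 26.9)² − (y − 106.2)² with x = -64.810, y = -11.602, so z ≈ 52.096 ≈ 52.1 km.
Check against STA-06 (with the unrounded solution): distance 76.82 ≈ 76.82 km. ✓

(-64.8, -11.6, 52.1)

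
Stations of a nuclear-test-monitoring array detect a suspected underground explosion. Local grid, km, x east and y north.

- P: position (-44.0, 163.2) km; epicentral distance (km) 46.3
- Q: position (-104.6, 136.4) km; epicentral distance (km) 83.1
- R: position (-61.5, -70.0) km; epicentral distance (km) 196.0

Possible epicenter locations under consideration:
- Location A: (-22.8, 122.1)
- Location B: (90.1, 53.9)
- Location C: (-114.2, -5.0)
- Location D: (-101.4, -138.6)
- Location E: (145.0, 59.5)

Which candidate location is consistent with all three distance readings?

For each candidate, compare |candidate − station| to the reported distance:
Location A: residuals P 0.1, Q 0.1, R 0.0 → max 0.1 km
Location B: residuals P 126.7, Q 128.4, R 0.2 → max 128.4 km
Location C: residuals P 136.0, Q 58.6, R 112.3 → max 136.0 km
Location D: residuals P 260.9, Q 191.9, R 116.6 → max 260.9 km
Location E: residuals P 169.3, Q 178.1, R 47.7 → max 178.1 km
Only Location A has all residuals ≈ 0.

Location A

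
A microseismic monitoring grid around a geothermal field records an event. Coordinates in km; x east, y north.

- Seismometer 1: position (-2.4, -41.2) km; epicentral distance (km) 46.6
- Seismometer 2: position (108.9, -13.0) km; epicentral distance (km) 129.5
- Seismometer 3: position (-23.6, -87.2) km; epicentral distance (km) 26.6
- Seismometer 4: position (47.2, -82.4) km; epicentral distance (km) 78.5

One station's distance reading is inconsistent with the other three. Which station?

Seismometer 4

Solve using three stations at a time. Using Seismometer 1, Seismometer 2, Seismometer 3 (subtract circle equations pairwise → linear system) gives (x, y) ≈ (3.0, -87.5).
Distances from that point to each station vs reported:
  Seismometer 1: calculated 46.6 vs reported 46.6 → residual 0.0 km
  Seismometer 2: calculated 129.5 vs reported 129.5 → residual 0.0 km
  Seismometer 3: calculated 26.6 vs reported 26.6 → residual 0.0 km
  Seismometer 4: calculated 44.5 vs reported 78.5 → residual 34.0 km
Seismometer 1, Seismometer 2, Seismometer 3 are mutually consistent (residuals ≈ 0); Seismometer 4 is off by 34.0 km.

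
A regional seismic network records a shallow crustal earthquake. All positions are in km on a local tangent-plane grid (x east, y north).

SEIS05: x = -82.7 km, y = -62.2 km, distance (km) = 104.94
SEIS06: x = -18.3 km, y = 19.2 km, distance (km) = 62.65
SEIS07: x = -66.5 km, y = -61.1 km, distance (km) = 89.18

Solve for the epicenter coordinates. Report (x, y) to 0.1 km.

Circle about each station: (x + 82.7)² + (y + 62.2)² = 104.94²; (x + 18.3)² + (y − 19.2)² = 62.65²; (x + 66.5)² + (y + 61.1)² = 89.18².
Subtracting the SEIS05 equation from the SEIS06 and SEIS07 equations removes the quadratic terms:
128.8 x + 162.8 y = -2917.22
32.4 x + 2.2 y = 506.66
Solving the 2×2 system: x ≈ 17.8, y ≈ -32.0 km.

17.8 km east, -32.0 km north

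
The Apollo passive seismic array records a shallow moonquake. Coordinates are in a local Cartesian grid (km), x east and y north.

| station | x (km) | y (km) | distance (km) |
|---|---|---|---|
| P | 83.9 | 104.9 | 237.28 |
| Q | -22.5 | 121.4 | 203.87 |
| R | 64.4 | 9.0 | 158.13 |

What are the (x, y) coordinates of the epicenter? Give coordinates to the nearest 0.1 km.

Circle about each station: (x − 83.9)² + (y − 104.9)² = 237.28²; (x + 22.5)² + (y − 121.4)² = 203.87²; (x − 64.4)² + (y − 9.0)² = 158.13².
Subtracting the P equation from the Q and R equations removes the quadratic terms:
-212.8 x + 33.0 y = 11939.81
-39.0 x − 191.8 y = 17481.84
Solving the 2×2 system: x ≈ -68.1, y ≈ -77.3 km.
Check against P (with the unrounded x, y): √((x − 83.9)²+(y − 104.9)²) = 237.27 ≈ 237.28 km. ✓

x ≈ -68.1 km, y ≈ -77.3 km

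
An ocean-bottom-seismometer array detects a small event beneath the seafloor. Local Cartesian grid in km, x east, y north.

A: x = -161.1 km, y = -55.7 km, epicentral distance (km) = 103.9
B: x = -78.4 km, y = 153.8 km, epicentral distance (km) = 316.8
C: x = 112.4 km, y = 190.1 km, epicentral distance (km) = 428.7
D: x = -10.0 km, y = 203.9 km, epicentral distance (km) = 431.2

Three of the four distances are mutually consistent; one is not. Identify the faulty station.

Solve using three stations at a time. Using A, B, C (subtract circle equations pairwise → linear system) gives (x, y) ≈ (-139.0, -157.1).
Distances from that point to each station vs reported:
  A: calculated 103.8 vs reported 103.9 → residual 0.1 km
  B: calculated 316.8 vs reported 316.8 → residual 0.0 km
  C: calculated 428.7 vs reported 428.7 → residual 0.0 km
  D: calculated 383.4 vs reported 431.2 → residual 47.8 km
A, B, C are mutually consistent (residuals ≈ 0); D is off by 47.8 km.

D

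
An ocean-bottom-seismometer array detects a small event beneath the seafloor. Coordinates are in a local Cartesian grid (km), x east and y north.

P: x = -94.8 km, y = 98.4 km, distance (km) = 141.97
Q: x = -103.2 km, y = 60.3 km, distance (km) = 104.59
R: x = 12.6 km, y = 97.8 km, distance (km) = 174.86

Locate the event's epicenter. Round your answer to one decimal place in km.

Circle about each station: (x + 94.8)² + (y − 98.4)² = 141.97²; (x + 103.2)² + (y − 60.3)² = 104.59²; (x − 12.6)² + (y − 97.8)² = 174.86².
Subtracting the P equation from the Q and R equations removes the quadratic terms:
-16.8 x − 76.2 y = 4833.14
214.8 x − 1.2 y = -19366.54
Solving the 2×2 system: x ≈ -90.4, y ≈ -43.5 km.
Check against P (with the unrounded x, y): √((x + 94.8)²+(y − 98.4)²) = 141.96 ≈ 141.97 km. ✓

(-90.4, -43.5)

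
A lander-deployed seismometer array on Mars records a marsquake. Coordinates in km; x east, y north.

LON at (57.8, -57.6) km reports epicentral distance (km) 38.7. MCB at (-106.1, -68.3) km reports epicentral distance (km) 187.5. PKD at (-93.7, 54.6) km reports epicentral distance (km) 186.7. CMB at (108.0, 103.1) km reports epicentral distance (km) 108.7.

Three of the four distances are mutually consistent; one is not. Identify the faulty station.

Solve using three stations at a time. Using LON, MCB, PKD (subtract circle equations pairwise → linear system) gives (x, y) ≈ (75.9, -23.4).
Distances from that point to each station vs reported:
  LON: calculated 38.7 vs reported 38.7 → residual 0.0 km
  MCB: calculated 187.5 vs reported 187.5 → residual 0.0 km
  PKD: calculated 186.7 vs reported 186.7 → residual 0.0 km
  CMB: calculated 130.5 vs reported 108.7 → residual 21.8 km
LON, MCB, PKD are mutually consistent (residuals ≈ 0); CMB is off by 21.8 km.

CMB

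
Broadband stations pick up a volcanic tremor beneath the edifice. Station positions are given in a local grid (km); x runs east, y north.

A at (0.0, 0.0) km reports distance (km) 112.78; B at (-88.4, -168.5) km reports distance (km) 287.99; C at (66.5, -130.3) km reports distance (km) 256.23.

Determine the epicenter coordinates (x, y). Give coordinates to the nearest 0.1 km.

Circle about each station: x² + y² = 112.78²; (x + 88.4)² + (y + 168.5)² = 287.99²; (x − 66.5)² + (y + 130.3)² = 256.23².
Subtracting the A equation from the B and C equations removes the quadratic terms:
-176.8 x − 337.0 y = -34012.10
133.0 x − 260.6 y = -31534.14
Solving the 2×2 system: x ≈ -19.4, y ≈ 111.1 km.

x ≈ -19.4 km, y ≈ 111.1 km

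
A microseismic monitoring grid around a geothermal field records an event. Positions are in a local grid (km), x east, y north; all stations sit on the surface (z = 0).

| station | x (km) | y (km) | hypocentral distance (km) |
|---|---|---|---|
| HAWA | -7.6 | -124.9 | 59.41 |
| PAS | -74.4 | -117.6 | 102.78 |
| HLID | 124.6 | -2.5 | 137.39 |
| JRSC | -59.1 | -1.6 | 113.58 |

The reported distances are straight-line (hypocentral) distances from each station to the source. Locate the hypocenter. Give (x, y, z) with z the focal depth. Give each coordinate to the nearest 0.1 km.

Each station gives a sphere (x−x_i)² + (y−y_i)² + z² = d_i² (stations at z=0).
Subtracting the HAWA sphere from PAS and HLID: z² cancels, leaving linear equations in x and y:
-133.6 x + 14.6 y = -3326.83
264.4 x + 244.8 y = -15472.82
Solving: x ≈ 16.095, y ≈ -80.589 km (keep extra digits for the depth step; rounded: 16.1, -80.6).
Then from the HAWA sphere: z² = 59.41² − (x + 7.6)² − (y + 124.9)² with x = 16.095, y = -80.589, so z ≈ 31.696 ≈ 31.7 km.

(16.1, -80.6, 31.7)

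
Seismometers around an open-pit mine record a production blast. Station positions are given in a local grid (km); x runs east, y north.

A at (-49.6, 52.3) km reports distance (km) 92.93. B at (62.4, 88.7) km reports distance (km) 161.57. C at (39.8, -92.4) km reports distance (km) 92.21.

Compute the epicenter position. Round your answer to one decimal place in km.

(-35.8, -39.6)

Circle about each station: (x + 49.6)² + (y − 52.3)² = 92.93²; (x − 62.4)² + (y − 88.7)² = 161.57²; (x − 39.8)² + (y + 92.4)² = 92.21².
Subtracting pairs of circle equations eliminates x²+y² and gives linear equations (the radical axes):
224.0 x + 72.8 y = -10902.88
178.8 x − 289.4 y = 5059.65
Solving the 2×2 system: x ≈ -35.8, y ≈ -39.6 km.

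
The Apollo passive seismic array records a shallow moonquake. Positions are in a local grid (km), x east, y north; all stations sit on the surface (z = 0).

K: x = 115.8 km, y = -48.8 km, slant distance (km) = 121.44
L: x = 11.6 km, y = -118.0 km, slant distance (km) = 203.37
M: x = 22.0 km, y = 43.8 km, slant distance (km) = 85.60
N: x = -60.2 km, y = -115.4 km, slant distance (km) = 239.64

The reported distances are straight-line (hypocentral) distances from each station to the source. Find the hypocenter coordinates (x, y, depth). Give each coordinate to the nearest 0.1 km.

Each station gives a sphere (x−x_i)² + (y−y_i)² + z² = d_i² (stations at z=0).
Subtracting the K sphere from L and M: z² cancels, leaving linear equations in x and y:
-208.4 x − 138.4 y = -28344.20
-187.6 x + 185.2 y = -5968.33
Solving: x ≈ 94.105, y ≈ 63.098 km (keep extra digits for the depth step; rounded: 94.1, 63.1).
Then from the K sphere: z² = 121.44² − (x − 115.8)² − (y + 48.8)² with x = 94.105, y = 63.098, so z ≈ 41.903 ≈ 41.9 km.
Check against N (with the unrounded solution): distance 239.64 ≈ 239.64 km. ✓

x ≈ 94.1 km, y ≈ 63.1 km, depth ≈ 41.9 km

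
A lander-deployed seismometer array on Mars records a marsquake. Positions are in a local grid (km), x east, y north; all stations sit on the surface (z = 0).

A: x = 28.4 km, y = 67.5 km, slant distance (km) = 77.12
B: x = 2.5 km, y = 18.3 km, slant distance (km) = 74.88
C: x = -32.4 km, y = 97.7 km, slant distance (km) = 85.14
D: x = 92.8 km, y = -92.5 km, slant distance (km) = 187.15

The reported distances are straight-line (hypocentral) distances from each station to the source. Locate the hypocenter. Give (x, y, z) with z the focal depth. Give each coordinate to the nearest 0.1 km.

Each station gives a sphere (x−x_i)² + (y−y_i)² + z² = d_i² (stations at z=0).
Subtracting the A sphere from B and C: z² cancels, leaving linear equations in x and y:
-51.8 x − 98.4 y = -4681.19
-121.6 x + 60.4 y = 3930.91
Solving: x ≈ -6.894, y ≈ 51.202 km (keep extra digits for the depth step; rounded: -6.9, 51.2).
Then from the A sphere: z² = 77.12² − (x − 28.4)² − (y − 67.5)² with x = -6.894, y = 51.202, so z ≈ 66.605 ≈ 66.6 km.

(-6.9, 51.2, 66.6)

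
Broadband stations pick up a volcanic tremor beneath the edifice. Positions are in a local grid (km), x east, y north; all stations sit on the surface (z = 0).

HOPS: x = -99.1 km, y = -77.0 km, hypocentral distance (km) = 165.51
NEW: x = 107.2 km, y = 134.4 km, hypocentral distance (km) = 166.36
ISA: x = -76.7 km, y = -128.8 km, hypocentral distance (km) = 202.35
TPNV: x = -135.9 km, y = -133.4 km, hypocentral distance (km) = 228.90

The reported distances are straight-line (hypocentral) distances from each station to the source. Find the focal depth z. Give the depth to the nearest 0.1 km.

64.9 km

Each station gives a sphere (x−x_i)² + (y−y_i)² + z² = d_i² (stations at z=0).
Subtracting the HOPS sphere from NEW and ISA: z² cancels, leaving linear equations in x and y:
412.6 x + 422.8 y = 13523.30
44.8 x − 103.6 y = -6829.44
Solving: x ≈ -24.097, y ≈ 55.501 km (keep extra digits for the depth step; rounded: -24.1, 55.5).
Then from the HOPS sphere: z² = 165.51² − (x + 99.1)² − (y + 77.0)² with x = -24.097, y = 55.501, so z ≈ 64.897 ≈ 64.9 km.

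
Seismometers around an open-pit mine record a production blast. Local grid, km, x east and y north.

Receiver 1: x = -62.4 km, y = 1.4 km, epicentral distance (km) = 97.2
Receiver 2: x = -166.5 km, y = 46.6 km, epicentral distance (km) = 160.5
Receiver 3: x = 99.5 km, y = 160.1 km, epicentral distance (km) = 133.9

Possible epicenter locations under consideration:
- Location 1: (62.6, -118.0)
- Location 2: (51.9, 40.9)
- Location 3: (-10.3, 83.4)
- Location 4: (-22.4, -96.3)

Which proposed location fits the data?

For each candidate, compare |candidate − station| to the reported distance:
Location 1: residuals Receiver 1 75.7, Receiver 2 121.6, Receiver 3 146.6 → max 146.6 km
Location 2: residuals Receiver 1 23.7, Receiver 2 58.0, Receiver 3 5.5 → max 58.0 km
Location 3: residuals Receiver 1 0.0, Receiver 2 0.0, Receiver 3 0.0 → max 0.0 km
Location 4: residuals Receiver 1 8.4, Receiver 2 42.4, Receiver 3 150.0 → max 150.0 km
Only Location 3 has all residuals ≈ 0.

Location 3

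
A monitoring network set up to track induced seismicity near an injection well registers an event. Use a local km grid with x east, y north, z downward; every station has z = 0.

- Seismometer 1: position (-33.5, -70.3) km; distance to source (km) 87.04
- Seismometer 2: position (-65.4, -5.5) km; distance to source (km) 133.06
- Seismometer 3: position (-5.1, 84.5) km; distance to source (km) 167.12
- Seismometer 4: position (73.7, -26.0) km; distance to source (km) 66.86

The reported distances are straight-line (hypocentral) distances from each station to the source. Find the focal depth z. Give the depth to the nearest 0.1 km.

40.2 km

Each station gives a sphere (x−x_i)² + (y−y_i)² + z² = d_i² (stations at z=0).
Subtracting the Seismometer 1 sphere from Seismometer 2 and Seismometer 3: z² cancels, leaving linear equations in x and y:
-63.8 x + 129.6 y = -11885.93
56.8 x + 309.6 y = -19251.21
Solving: x ≈ 43.702, y ≈ -70.199 km (keep extra digits for the depth step; rounded: 43.7, -70.2).
Then from the Seismometer 1 sphere: z² = 87.04² − (x + 33.5)² − (y + 70.3)² with x = 43.702, y = -70.199, so z ≈ 40.197 ≈ 40.2 km.
Check against Seismometer 4 (with the unrounded solution): distance 66.85 ≈ 66.86 km. ✓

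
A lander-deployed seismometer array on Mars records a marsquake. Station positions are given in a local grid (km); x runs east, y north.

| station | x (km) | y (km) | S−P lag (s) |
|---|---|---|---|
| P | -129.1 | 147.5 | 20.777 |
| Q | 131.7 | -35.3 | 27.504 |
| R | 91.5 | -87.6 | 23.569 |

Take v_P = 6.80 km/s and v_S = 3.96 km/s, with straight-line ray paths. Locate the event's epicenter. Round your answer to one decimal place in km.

-128.7 km east, -49.5 km north

Distance from S−P lag: d = Δt · v_P v_S / (v_P − v_S) = Δt · (6.80·3.96)/(6.80−3.96) ≈ 9.4817·Δt.
So d_P = 197.00, d_Q = 260.78, d_R = 223.47 km.
Circle about each station: (x + 129.1)² + (y − 147.5)² = 197.00²; (x − 131.7)² + (y + 35.3)² = 260.78²; (x − 91.5)² + (y + 87.6)² = 223.47².
Subtracting the P equation from the Q and R equations removes the quadratic terms:
521.6 x − 365.6 y = -49029.29
441.2 x − 470.2 y = -33506.89
Solving the 2×2 system: x ≈ -128.7, y ≈ -49.5 km.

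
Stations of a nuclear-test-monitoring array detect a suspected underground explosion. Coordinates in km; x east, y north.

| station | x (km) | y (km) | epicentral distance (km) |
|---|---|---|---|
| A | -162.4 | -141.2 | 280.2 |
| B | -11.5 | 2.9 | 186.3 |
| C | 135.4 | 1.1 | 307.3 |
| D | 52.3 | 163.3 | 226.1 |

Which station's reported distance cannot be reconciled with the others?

D

Solve using three stations at a time. Using A, B, C (subtract circle equations pairwise → linear system) gives (x, y) ≈ (-139.7, 138.1).
Distances from that point to each station vs reported:
  A: calculated 280.2 vs reported 280.2 → residual 0.0 km
  B: calculated 186.3 vs reported 186.3 → residual 0.0 km
  C: calculated 307.3 vs reported 307.3 → residual 0.0 km
  D: calculated 193.6 vs reported 226.1 → residual 32.5 km
A, B, C are mutually consistent (residuals ≈ 0); D is off by 32.5 km.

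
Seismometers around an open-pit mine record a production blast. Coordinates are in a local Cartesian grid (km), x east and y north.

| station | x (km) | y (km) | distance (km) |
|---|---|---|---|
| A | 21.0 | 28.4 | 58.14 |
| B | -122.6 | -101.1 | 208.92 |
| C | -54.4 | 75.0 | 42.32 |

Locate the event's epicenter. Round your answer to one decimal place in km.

(-12.1, 76.2)

Circle about each station: (x − 21.0)² + (y − 28.4)² = 58.14²; (x + 122.6)² + (y + 101.1)² = 208.92²; (x + 54.4)² + (y − 75.0)² = 42.32².
Subtracting the A equation from the B and C equations removes the quadratic terms:
-287.2 x − 259.0 y = -16262.90
-150.8 x + 93.2 y = 8926.08
Solving the 2×2 system: x ≈ -12.1, y ≈ 76.2 km.
Check against A (with the unrounded x, y): √((x − 21.0)²+(y − 28.4)²) = 58.14 ≈ 58.14 km. ✓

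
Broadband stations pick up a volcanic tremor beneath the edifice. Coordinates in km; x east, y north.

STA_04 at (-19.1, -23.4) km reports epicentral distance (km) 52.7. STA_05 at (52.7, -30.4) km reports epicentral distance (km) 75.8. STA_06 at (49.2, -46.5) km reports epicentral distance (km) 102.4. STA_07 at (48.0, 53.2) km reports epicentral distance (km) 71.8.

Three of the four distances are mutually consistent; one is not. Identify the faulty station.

STA_05

Solve using three stations at a time. Using STA_04, STA_06, STA_07 (subtract circle equations pairwise → linear system) gives (x, y) ≈ (-19.7, 29.3).
Distances from that point to each station vs reported:
  STA_04: calculated 52.7 vs reported 52.7 → residual 0.0 km
  STA_05: calculated 93.8 vs reported 75.8 → residual 18.0 km
  STA_06: calculated 102.4 vs reported 102.4 → residual 0.0 km
  STA_07: calculated 71.8 vs reported 71.8 → residual 0.0 km
STA_04, STA_06, STA_07 are mutually consistent (residuals ≈ 0); STA_05 is off by 18.0 km.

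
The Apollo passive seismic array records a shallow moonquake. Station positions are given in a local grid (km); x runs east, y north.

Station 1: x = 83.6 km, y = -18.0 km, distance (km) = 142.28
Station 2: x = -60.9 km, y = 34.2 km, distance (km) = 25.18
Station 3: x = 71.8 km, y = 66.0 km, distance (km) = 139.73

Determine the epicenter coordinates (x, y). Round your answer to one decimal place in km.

(-56.0, 9.5)

Circle about each station: (x − 83.6)² + (y + 18.0)² = 142.28²; (x + 60.9)² + (y − 34.2)² = 25.18²; (x − 71.8)² + (y − 66.0)² = 139.73².
Subtracting the Station 1 equation from the Station 2 and Station 3 equations removes the quadratic terms:
-289.0 x + 104.4 y = 17175.06
-23.6 x + 168.0 y = 2917.41
Solving the 2×2 system: x ≈ -56.0, y ≈ 9.5 km.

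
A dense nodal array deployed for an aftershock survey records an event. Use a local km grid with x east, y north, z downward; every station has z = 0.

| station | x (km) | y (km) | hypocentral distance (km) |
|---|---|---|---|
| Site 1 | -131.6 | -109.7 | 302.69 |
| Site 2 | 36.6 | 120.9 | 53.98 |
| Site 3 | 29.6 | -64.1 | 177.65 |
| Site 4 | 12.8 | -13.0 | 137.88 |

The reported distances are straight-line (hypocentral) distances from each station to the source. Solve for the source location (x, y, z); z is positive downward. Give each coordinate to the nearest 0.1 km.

Each station gives a sphere (x−x_i)² + (y−y_i)² + z² = d_i² (stations at z=0).
Subtracting the Site 1 sphere from Site 2 and Site 3: z² cancels, leaving linear equations in x and y:
336.4 x + 461.2 y = 75311.12
322.4 x + 91.2 y = 35694.03
Solving: x ≈ 81.295, y ≈ 103.997 km (keep extra digits for the depth step; rounded: 81.3, 104.0).
Then from the Site 1 sphere: z² = 302.69² − (x + 131.6)² − (y + 109.7)² with x = 81.295, y = 103.997, so z ≈ 25.111 ≈ 25.1 km.
Check against Site 4 (with the unrounded solution): distance 137.88 ≈ 137.88 km. ✓

x ≈ 81.3 km, y ≈ 104.0 km, depth ≈ 25.1 km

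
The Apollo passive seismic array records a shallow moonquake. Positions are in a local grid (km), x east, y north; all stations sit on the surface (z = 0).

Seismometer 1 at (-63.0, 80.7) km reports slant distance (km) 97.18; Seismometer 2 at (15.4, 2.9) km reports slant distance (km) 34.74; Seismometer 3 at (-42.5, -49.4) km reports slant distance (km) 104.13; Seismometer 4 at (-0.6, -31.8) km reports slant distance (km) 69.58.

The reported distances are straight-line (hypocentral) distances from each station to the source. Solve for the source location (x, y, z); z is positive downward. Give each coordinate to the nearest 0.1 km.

x ≈ 19.4 km, y ≈ 32.4 km, depth ≈ 17.9 km

Each station gives a sphere (x−x_i)² + (y−y_i)² + z² = d_i² (stations at z=0).
Subtracting the Seismometer 1 sphere from Seismometer 2 and Seismometer 3: z² cancels, leaving linear equations in x and y:
156.8 x − 155.6 y = -1998.84
41.0 x − 260.2 y = -7633.98
Solving: x ≈ 19.400, y ≈ 32.396 km (keep extra digits for the depth step; rounded: 19.4, 32.4).
Then from the Seismometer 1 sphere: z² = 97.18² − (x + 63.0)² − (y − 80.7)² with x = 19.400, y = 32.396, so z ≈ 17.914 ≈ 17.9 km.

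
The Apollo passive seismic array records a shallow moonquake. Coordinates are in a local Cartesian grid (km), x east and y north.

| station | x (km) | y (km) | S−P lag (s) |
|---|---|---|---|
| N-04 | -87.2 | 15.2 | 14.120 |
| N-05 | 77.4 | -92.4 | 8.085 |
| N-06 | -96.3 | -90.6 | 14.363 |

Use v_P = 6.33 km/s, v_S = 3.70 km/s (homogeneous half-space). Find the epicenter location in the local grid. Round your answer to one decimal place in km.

Distance from S−P lag: d = Δt · v_P v_S / (v_P − v_S) = Δt · (6.33·3.70)/(6.33−3.70) ≈ 8.9053·Δt.
So d_N-04 = 125.74, d_N-05 = 72.00, d_N-06 = 127.91 km.
Circle about each station: (x + 87.2)² + (y − 15.2)² = 125.74²; (x − 77.4)² + (y + 92.4)² = 72.00²; (x + 96.3)² + (y + 90.6)² = 127.91².
Subtracting the N-04 equation from the N-05 and N-06 equations removes the quadratic terms:
329.2 x − 215.2 y = 17320.19
-18.2 x − 211.6 y = 9096.75
Solving the 2×2 system: x ≈ 23.2, y ≈ -45.0 km.

(23.2, -45.0)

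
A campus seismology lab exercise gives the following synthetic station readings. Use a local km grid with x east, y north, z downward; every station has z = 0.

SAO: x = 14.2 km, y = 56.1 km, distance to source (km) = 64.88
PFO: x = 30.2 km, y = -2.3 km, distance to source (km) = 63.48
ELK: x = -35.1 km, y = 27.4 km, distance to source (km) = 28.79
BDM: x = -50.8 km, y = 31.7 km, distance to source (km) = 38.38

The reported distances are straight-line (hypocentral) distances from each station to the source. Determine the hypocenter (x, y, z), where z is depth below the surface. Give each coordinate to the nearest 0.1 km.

x ≈ -27.3 km, y ≈ 11.8 km, depth ≈ 22.9 km

Each station gives a sphere (x−x_i)² + (y−y_i)² + z² = d_i² (stations at z=0).
Subtracting the SAO sphere from PFO and ELK: z² cancels, leaving linear equations in x and y:
32.0 x − 116.8 y = -2251.82
-98.6 x − 57.4 y = 2014.47
Solving: x ≈ -27.300, y ≈ 11.800 km (keep extra digits for the depth step; rounded: -27.3, 11.8).
Then from the SAO sphere: z² = 64.88² − (x − 14.2)² − (y − 56.1)² with x = -27.300, y = 11.800, so z ≈ 22.906 ≈ 22.9 km.
Check against BDM (with the unrounded solution): distance 38.38 ≈ 38.38 km. ✓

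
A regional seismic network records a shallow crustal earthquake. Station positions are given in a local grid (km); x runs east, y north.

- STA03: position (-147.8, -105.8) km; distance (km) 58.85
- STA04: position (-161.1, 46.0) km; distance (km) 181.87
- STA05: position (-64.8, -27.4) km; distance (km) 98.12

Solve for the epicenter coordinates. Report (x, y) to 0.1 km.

-91.2 km east, -121.9 km north

Circle about each station: (x + 147.8)² + (y + 105.8)² = 58.85²; (x + 161.1)² + (y − 46.0)² = 181.87²; (x + 64.8)² + (y + 27.4)² = 98.12².
Subtracting pairs of circle equations eliminates x²+y² and gives linear equations (the radical axes):
-26.6 x + 303.6 y = -34582.64
166.0 x + 156.8 y = -34252.89
Solving the 2×2 system: x ≈ -91.2, y ≈ -121.9 km.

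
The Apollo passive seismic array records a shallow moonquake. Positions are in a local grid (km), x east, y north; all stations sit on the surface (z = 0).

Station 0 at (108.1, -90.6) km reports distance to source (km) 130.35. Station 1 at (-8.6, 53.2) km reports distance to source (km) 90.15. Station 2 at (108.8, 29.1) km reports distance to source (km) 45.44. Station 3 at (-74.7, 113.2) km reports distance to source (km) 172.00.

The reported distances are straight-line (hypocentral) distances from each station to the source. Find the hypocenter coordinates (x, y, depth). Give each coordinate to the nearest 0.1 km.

Each station gives a sphere (x−x_i)² + (y−y_i)² + z² = d_i² (stations at z=0).
Subtracting the Station 0 sphere from Station 1 and Station 2: z² cancels, leaving linear equations in x and y:
-233.4 x + 287.6 y = -8125.67
1.4 x + 239.4 y = 7716.61
Solving: x ≈ 73.999, y ≈ 31.800 km (keep extra digits for the depth step; rounded: 74.0, 31.8).
Then from the Station 0 sphere: z² = 130.35² − (x − 108.1)² − (y + 90.6)² with x = 73.999, y = 31.800, so z ≈ 29.094 ≈ 29.1 km.
Check against Station 3 (with the unrounded solution): distance 172.00 ≈ 172.00 km. ✓

(74.0, 31.8, 29.1)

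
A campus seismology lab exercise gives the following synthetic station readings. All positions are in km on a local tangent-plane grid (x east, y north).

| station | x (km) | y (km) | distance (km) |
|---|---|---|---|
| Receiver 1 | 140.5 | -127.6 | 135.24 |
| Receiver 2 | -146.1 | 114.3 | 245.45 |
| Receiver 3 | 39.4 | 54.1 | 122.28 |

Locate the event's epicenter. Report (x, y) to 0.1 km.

19.8 km east, -66.6 km north

Circle about each station: (x − 140.5)² + (y + 127.6)² = 135.24²; (x + 146.1)² + (y − 114.3)² = 245.45²; (x − 39.4)² + (y − 54.1)² = 122.28².
Subtracting pairs of circle equations eliminates x²+y² and gives linear equations (the radical axes):
-573.2 x + 483.8 y = -43568.15
-202.2 x + 363.4 y = -28205.38
Solving the 2×2 system: x ≈ 19.8, y ≈ -66.6 km.
Check against Receiver 1 (with the unrounded x, y): √((x − 140.5)²+(y + 127.6)²) = 135.24 ≈ 135.24 km. ✓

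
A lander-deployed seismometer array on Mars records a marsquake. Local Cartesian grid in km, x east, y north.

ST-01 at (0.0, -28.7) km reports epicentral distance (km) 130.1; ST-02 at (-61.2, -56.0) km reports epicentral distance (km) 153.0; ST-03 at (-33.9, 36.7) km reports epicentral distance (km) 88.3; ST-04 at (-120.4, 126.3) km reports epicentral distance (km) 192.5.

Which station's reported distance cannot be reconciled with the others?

Solve using three stations at a time. Using ST-02, ST-03, ST-04 (subtract circle equations pairwise → linear system) gives (x, y) ≈ (53.9, 44.7).
Distances from that point to each station vs reported:
  ST-01: calculated 91.0 vs reported 130.1 → residual 39.1 km
  ST-02: calculated 152.9 vs reported 153.0 → residual 0.1 km
  ST-03: calculated 88.1 vs reported 88.3 → residual 0.2 km
  ST-04: calculated 192.4 vs reported 192.5 → residual 0.1 km
ST-02, ST-03, ST-04 are mutually consistent (residuals ≈ 0); ST-01 is off by 39.1 km.

ST-01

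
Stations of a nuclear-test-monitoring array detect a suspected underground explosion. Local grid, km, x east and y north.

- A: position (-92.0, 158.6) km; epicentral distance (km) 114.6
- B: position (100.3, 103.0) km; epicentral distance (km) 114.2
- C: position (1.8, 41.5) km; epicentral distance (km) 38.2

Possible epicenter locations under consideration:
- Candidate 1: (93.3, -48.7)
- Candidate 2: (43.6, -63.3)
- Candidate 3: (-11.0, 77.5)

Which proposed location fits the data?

For each candidate, compare |candidate − station| to the reported distance:
Candidate 1: residuals A 163.4, B 37.7, C 90.3 → max 163.4 km
Candidate 2: residuals A 145.5, B 61.5, C 74.6 → max 145.5 km
Candidate 3: residuals A 0.0, B 0.0, C 0.0 → max 0.0 km
Only Candidate 3 has all residuals ≈ 0.

Candidate 3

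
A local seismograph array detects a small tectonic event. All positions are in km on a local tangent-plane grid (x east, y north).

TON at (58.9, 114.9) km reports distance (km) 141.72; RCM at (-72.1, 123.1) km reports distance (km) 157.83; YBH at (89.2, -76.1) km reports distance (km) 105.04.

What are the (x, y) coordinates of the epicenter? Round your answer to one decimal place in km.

Circle about each station: (x − 58.9)² + (y − 114.9)² = 141.72²; (x + 72.1)² + (y − 123.1)² = 157.83²; (x − 89.2)² + (y + 76.1)² = 105.04².
Subtracting the TON equation from the RCM and YBH equations removes the quadratic terms:
-262.0 x + 16.4 y = -1144.95
60.6 x − 382.0 y = 6127.79
Solving the 2×2 system: x ≈ 3.4, y ≈ -15.5 km.

(3.4, -15.5)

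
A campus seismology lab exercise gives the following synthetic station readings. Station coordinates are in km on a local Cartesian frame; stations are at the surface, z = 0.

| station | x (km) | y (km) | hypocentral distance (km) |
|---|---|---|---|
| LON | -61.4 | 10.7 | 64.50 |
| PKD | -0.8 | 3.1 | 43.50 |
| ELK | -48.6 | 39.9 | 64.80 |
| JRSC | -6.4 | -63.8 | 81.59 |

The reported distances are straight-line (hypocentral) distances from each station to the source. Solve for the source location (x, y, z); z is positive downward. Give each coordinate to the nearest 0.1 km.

Each station gives a sphere (x−x_i)² + (y−y_i)² + z² = d_i² (stations at z=0).
Subtracting the LON sphere from PKD and ELK: z² cancels, leaving linear equations in x and y:
121.2 x − 15.2 y = -1606.20
25.6 x + 58.4 y = 30.73
Solving: x ≈ -12.499, y ≈ 6.005 km (keep extra digits for the depth step; rounded: -12.5, 6.0).
Then from the LON sphere: z² = 64.50² − (x + 61.4)² − (y − 10.7)² with x = -12.499, y = 6.005, so z ≈ 41.796 ≈ 41.8 km.

(-12.5, 6.0, 41.8)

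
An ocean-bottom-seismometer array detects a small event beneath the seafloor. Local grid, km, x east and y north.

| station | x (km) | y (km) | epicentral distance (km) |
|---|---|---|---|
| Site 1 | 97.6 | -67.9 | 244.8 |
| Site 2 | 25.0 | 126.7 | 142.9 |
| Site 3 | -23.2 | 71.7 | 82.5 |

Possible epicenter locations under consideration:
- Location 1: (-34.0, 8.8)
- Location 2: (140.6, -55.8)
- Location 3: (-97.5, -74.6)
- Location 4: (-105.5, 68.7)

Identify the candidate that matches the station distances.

Location 4

For each candidate, compare |candidate − station| to the reported distance:
Location 1: residuals Site 1 92.5, Site 2 11.1, Site 3 18.7 → max 92.5 km
Location 2: residuals Site 1 200.1, Site 2 73.1, Site 3 125.1 → max 200.1 km
Location 3: residuals Site 1 49.6, Site 2 92.7, Site 3 81.6 → max 92.7 km
Location 4: residuals Site 1 0.0, Site 2 0.1, Site 3 0.1 → max 0.1 km
Only Location 4 has all residuals ≈ 0.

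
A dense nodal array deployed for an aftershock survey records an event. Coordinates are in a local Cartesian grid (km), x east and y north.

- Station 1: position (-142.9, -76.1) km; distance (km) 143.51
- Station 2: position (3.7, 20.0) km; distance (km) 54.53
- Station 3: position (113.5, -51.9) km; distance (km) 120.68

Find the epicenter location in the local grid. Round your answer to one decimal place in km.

Circle about each station: (x + 142.9)² + (y + 76.1)² = 143.51²; (x − 3.7)² + (y − 20.0)² = 54.53²; (x − 113.5)² + (y + 51.9)² = 120.68².
Subtracting the Station 1 equation from the Station 2 and Station 3 equations removes the quadratic terms:
293.2 x + 192.2 y = -8176.33
512.8 x + 48.4 y = -4604.30
Solving the 2×2 system: x ≈ -5.8, y ≈ -33.7 km.
Check against Station 1 (with the unrounded x, y): √((x + 142.9)²+(y + 76.1)²) = 143.51 ≈ 143.51 km. ✓

-5.8 km east, -33.7 km north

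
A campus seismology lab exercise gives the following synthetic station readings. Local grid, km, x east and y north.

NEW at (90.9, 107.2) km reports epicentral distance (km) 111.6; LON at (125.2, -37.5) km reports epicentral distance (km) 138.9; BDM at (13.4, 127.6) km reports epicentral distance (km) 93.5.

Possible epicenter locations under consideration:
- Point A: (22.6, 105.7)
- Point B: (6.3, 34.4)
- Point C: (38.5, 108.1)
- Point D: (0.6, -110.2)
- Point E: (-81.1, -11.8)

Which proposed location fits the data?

Point B

For each candidate, compare |candidate − station| to the reported distance:
Point A: residuals NEW 43.3, LON 37.3, BDM 69.7 → max 69.7 km
Point B: residuals NEW 0.0, LON 0.0, BDM 0.0 → max 0.0 km
Point C: residuals NEW 59.2, LON 30.6, BDM 61.7 → max 61.7 km
Point D: residuals NEW 123.8, LON 5.4, BDM 144.6 → max 144.6 km
Point E: residuals NEW 97.6, LON 69.0, BDM 74.9 → max 97.6 km
Only Point B has all residuals ≈ 0.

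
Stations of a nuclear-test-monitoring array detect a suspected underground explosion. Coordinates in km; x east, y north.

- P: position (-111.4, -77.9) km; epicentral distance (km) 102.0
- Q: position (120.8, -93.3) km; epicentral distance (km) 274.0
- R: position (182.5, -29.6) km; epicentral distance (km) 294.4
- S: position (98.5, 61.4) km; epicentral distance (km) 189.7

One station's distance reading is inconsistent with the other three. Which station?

Solve using three stations at a time. Using Q, R, S (subtract circle equations pairwise → linear system) gives (x, y) ≈ (-90.0, 81.6).
Distances from that point to each station vs reported:
  P: calculated 160.9 vs reported 102.0 → residual 58.9 km
  Q: calculated 273.9 vs reported 274.0 → residual 0.1 km
  R: calculated 294.3 vs reported 294.4 → residual 0.1 km
  S: calculated 189.6 vs reported 189.7 → residual 0.1 km
Q, R, S are mutually consistent (residuals ≈ 0); P is off by 58.9 km.

P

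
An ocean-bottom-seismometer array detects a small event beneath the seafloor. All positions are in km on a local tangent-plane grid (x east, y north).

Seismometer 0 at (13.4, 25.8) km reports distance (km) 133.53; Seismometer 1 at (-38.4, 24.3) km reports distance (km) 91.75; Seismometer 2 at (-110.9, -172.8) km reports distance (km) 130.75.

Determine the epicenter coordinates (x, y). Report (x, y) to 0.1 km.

(-101.4, -42.4)

Circle about each station: (x − 13.4)² + (y − 25.8)² = 133.53²; (x + 38.4)² + (y − 24.3)² = 91.75²; (x + 110.9)² + (y + 172.8)² = 130.75².
Subtracting pairs of circle equations eliminates x²+y² and gives linear equations (the radical axes):
-103.6 x − 3.0 y = 10632.05
-248.6 x − 397.2 y = 42048.15
Solving the 2×2 system: x ≈ -101.4, y ≈ -42.4 km.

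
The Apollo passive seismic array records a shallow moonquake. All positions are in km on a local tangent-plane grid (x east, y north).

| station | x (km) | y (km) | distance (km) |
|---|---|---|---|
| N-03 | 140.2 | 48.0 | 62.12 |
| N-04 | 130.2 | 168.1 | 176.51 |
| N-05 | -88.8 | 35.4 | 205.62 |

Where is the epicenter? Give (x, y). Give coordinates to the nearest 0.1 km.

Circle about each station: (x − 140.2)² + (y − 48.0)² = 62.12²; (x − 130.2)² + (y − 168.1)² = 176.51²; (x + 88.8)² + (y − 35.4)² = 205.62².
Subtracting pairs of circle equations eliminates x²+y² and gives linear equations (the radical axes):
-20.0 x + 240.2 y = -4047.28
-458.0 x − 25.2 y = -51242.13
Solving the 2×2 system: x ≈ 112.3, y ≈ -7.5 km.
Check against N-03 (with the unrounded x, y): √((x − 140.2)²+(y − 48.0)²) = 62.12 ≈ 62.12 km. ✓

(112.3, -7.5)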